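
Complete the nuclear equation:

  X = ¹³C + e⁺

N-13

Conserve mass number: A = 13 + 0, so A = 13.
Conserve atomic number: Z = 6 + 1, so Z = 7.
Z = 7 is nitrogen, so the species is ¹³N.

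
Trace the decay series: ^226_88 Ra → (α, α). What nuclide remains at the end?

Start: (A, Z) = (226, 88).
After α: (222, 86).
After α: (218, 84).
Z = 84 is polonium.

Po-218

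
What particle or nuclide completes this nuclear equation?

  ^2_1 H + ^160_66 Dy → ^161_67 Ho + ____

neutron

Conserve mass number: 2 + 160 = 161 + A, so A = 1.
Conserve atomic number: 1 + 66 = 67 + Z, so Z = 0.
A = 1 and Z = 0 is ^1_0 n — a neutron.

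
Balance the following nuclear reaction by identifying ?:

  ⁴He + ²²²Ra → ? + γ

Conserve mass number: 4 + 222 = A + 0, so A = 226.
Conserve atomic number: 2 + 88 = Z + 0, so Z = 90.
Z = 90 is thorium, so the species is ²²⁶Th.

Th-226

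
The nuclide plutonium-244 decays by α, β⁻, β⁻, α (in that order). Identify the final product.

Start: (A, Z) = (244, 94).
After α: (240, 92).
After β⁻: (240, 93).
After β⁻: (240, 94).
After α: (236, 92).
Z = 92 is uranium.

U-236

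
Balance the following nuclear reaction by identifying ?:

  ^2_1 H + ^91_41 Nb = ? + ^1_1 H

Conserve mass number: 2 + 91 = A + 1, so A = 92.
Conserve atomic number: 1 + 41 = Z + 1, so Z = 41.
Z = 41 is niobium, so the species is ^92_41 Nb.

Nb-92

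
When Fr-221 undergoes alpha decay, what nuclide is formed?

At-217

Alpha decay: mass number changes by -4, atomic number by -2.
A: 221 − 4 = 217; Z: 87 − 2 = 85.
Z = 85 is astatine, so the daughter is At-217.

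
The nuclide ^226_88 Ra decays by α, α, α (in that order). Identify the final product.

Start: (A, Z) = (226, 88).
After α: (222, 86).
After α: (218, 84).
After α: (214, 82).
Z = 82 is lead.

Pb-214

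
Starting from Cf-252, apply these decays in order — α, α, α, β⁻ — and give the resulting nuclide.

Np-240

Start: (A, Z) = (252, 98).
After α: (248, 96).
After α: (244, 94).
After α: (240, 92).
After β⁻: (240, 93).
Z = 93 is neptunium.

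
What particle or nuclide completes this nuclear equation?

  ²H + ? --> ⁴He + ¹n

triton

Conserve mass number: 2 + A = 4 + 1, so A = 3.
Conserve atomic number: 1 + Z = 2 + 0, so Z = 1.
A = 3 and Z = 1 is ³H — a triton.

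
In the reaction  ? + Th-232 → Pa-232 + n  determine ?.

Conserve mass number: A + 232 = 232 + 1, so A = 1.
Conserve atomic number: Z + 90 = 91 + 0, so Z = 1.
A = 1 and Z = 1 is H-1 — a proton.

proton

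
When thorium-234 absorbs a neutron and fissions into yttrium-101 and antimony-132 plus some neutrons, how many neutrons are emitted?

2

Conserve mass number: 235 = 101 + 132 + k, so k = 235 − 233 = 2.
Check atomic number: 90 = 39 + 51 + 0 = 90. ✓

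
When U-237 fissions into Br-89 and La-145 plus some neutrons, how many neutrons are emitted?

3

Conserve mass number: 237 = 89 + 145 + k, so k = 237 − 234 = 3.
Check atomic number: 92 = 35 + 57 + 0 = 92. ✓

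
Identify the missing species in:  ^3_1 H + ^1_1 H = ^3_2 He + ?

neutron

Conserve mass number: 3 + 1 = 3 + A, so A = 1.
Conserve atomic number: 1 + 1 = 2 + Z, so Z = 0.
A = 1 and Z = 0 is ^1_0 n — a neutron.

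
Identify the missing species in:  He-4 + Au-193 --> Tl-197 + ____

gamma ray

Conserve mass number: 4 + 193 = 197 + A, so A = 0.
Conserve atomic number: 2 + 79 = 81 + Z, so Z = 0.
A = 0 and Z = 0 is γ — a gamma ray.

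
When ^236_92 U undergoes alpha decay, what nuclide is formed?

Th-232

Alpha decay: mass number changes by -4, atomic number by -2.
A: 236 − 4 = 232; Z: 92 − 2 = 90.
Z = 90 is thorium, so the daughter is ^232_90 Th.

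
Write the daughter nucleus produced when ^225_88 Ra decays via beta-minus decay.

Ac-225

Beta-minus decay: mass number changes by +0, atomic number by +1.
A: 225 = 225; Z: 88 + 1 = 89.
Z = 89 is actinium, so the daughter is ^225_89 Ac.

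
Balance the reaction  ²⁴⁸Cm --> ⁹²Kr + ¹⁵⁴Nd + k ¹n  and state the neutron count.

2

Conserve mass number: 248 = 92 + 154 + k, so k = 248 − 246 = 2.
Check atomic number: 96 = 36 + 60 + 0 = 96. ✓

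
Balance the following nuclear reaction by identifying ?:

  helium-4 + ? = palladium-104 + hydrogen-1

Conserve mass number: 4 + A = 104 + 1, so A = 101.
Conserve atomic number: 2 + Z = 46 + 1, so Z = 45.
Z = 45 is rhodium, so the species is rhodium-101.

Rh-101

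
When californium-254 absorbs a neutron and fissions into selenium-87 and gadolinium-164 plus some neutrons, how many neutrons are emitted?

4

Conserve mass number: 255 = 87 + 164 + k, so k = 255 − 251 = 4.
Check atomic number: 98 = 34 + 64 + 0 = 98. ✓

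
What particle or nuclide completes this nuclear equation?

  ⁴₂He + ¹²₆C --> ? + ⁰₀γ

O-16

Conserve mass number: 4 + 12 = A + 0, so A = 16.
Conserve atomic number: 2 + 6 = Z + 0, so Z = 8.
Z = 8 is oxygen, so the species is ¹⁶₈O.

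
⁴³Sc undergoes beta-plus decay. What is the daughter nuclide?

Ca-43

Beta-plus decay: mass number changes by +0, atomic number by -1.
A: 43 = 43; Z: 21 − 1 = 20.
Z = 20 is calcium, so the daughter is ⁴³Ca.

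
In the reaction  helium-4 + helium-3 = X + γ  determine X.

Be-7

Conserve mass number: 4 + 3 = A + 0, so A = 7.
Conserve atomic number: 2 + 2 = Z + 0, so Z = 4.
Z = 4 is beryllium, so the species is beryllium-7.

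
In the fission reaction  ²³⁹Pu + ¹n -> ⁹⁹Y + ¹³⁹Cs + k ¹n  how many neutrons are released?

2

Conserve mass number: 240 = 99 + 139 + k, so k = 240 − 238 = 2.
Check atomic number: 94 = 39 + 55 + 0 = 94. ✓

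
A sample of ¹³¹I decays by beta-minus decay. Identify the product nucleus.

Xe-131

Beta-minus decay: mass number changes by +0, atomic number by +1.
A: 131 = 131; Z: 53 + 1 = 54.
Z = 54 is xenon, so the daughter is ¹³¹Xe.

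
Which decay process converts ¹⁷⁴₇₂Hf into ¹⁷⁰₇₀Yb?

ΔA = 170 − 174 = -4; ΔZ = 70 − 72 = -2.
A drops by 4 and Z drops by 2 — the signature of alpha emission.

alpha decay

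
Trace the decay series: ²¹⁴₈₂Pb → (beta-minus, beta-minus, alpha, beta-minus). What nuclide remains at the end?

Bi-210

Start: (A, Z) = (214, 82).
After β⁻: (214, 83).
After β⁻: (214, 84).
After α: (210, 82).
After β⁻: (210, 83).
Z = 83 is bismuth.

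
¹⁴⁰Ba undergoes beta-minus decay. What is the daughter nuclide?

Beta-minus decay: mass number changes by +0, atomic number by +1.
A: 140 = 140; Z: 56 + 1 = 57.
Z = 57 is lanthanum, so the daughter is ¹⁴⁰La.

La-140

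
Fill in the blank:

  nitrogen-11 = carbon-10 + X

proton

Conserve mass number: 11 = 10 + A, so A = 1.
Conserve atomic number: 7 = 6 + Z, so Z = 1.
A = 1 and Z = 1 is hydrogen-1 — a proton.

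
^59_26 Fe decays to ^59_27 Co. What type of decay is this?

beta-minus decay

ΔA = 59 − 59 = 0; ΔZ = 27 − 26 = +1.
A is unchanged and Z rises by 1 — a neutron has become a proton (β⁻ decay).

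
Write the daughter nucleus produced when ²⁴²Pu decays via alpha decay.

U-238

Alpha decay: mass number changes by -4, atomic number by -2.
A: 242 − 4 = 238; Z: 94 − 2 = 92.
Z = 92 is uranium, so the daughter is ²³⁸U.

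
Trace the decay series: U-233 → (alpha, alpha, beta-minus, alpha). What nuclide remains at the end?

Fr-221

Start: (A, Z) = (233, 92).
After α: (229, 90).
After α: (225, 88).
After β⁻: (225, 89).
After α: (221, 87).
Z = 87 is francium.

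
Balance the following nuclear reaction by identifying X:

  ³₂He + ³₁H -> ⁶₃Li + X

Conserve mass number: 3 + 3 = 6 + A, so A = 0.
Conserve atomic number: 2 + 1 = 3 + Z, so Z = 0.
A = 0 and Z = 0 is ⁰₀γ — a gamma ray.

gamma ray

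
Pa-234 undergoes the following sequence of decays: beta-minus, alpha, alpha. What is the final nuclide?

Start: (A, Z) = (234, 91).
After β⁻: (234, 92).
After α: (230, 90).
After α: (226, 88).
Z = 88 is radium.

Ra-226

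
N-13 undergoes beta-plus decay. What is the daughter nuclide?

C-13

Beta-plus decay: mass number changes by +0, atomic number by -1.
A: 13 = 13; Z: 7 − 1 = 6.
Z = 6 is carbon, so the daughter is C-13.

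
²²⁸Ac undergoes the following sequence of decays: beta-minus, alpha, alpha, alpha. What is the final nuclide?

Start: (A, Z) = (228, 89).
After β⁻: (228, 90).
After α: (224, 88).
After α: (220, 86).
After α: (216, 84).
Z = 84 is polonium.

Po-216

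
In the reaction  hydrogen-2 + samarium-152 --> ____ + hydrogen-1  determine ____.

Conserve mass number: 2 + 152 = A + 1, so A = 153.
Conserve atomic number: 1 + 62 = Z + 1, so Z = 62.
Z = 62 is samarium, so the species is samarium-153.

Sm-153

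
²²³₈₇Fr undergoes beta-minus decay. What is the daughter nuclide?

Ra-223

Beta-minus decay: mass number changes by +0, atomic number by +1.
A: 223 = 223; Z: 87 + 1 = 88.
Z = 88 is radium, so the daughter is ²²³₈₈Ra.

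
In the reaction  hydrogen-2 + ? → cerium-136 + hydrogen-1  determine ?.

Conserve mass number: 2 + A = 136 + 1, so A = 135.
Conserve atomic number: 1 + Z = 58 + 1, so Z = 58.
Z = 58 is cerium, so the species is cerium-135.

Ce-135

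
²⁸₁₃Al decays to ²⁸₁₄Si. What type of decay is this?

beta-minus decay

ΔA = 28 − 28 = 0; ΔZ = 14 − 13 = +1.
A is unchanged and Z rises by 1 — a neutron has become a proton (β⁻ decay).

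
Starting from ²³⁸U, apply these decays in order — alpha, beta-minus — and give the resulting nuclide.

Pa-234

Start: (A, Z) = (238, 92).
After α: (234, 90).
After β⁻: (234, 91).
Z = 91 is protactinium.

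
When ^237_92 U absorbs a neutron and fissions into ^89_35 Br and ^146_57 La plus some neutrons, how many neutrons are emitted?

Conserve mass number: 238 = 89 + 146 + k, so k = 238 − 235 = 3.
Check atomic number: 92 = 35 + 57 + 0 = 92. ✓

3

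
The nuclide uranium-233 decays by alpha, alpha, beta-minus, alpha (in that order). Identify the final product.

Start: (A, Z) = (233, 92).
After α: (229, 90).
After α: (225, 88).
After β⁻: (225, 89).
After α: (221, 87).
Z = 87 is francium.

Fr-221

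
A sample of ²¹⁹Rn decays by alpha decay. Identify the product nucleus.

Po-215

Alpha decay: mass number changes by -4, atomic number by -2.
A: 219 − 4 = 215; Z: 86 − 2 = 84.
Z = 84 is polonium, so the daughter is ²¹⁵Po.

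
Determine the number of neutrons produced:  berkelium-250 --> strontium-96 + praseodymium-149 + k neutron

Conserve mass number: 250 = 96 + 149 + k, so k = 250 − 245 = 5.
Check atomic number: 97 = 38 + 59 + 0 = 97. ✓

5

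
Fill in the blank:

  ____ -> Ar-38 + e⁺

Conserve mass number: A = 38 + 0, so A = 38.
Conserve atomic number: Z = 18 + 1, so Z = 19.
Z = 19 is potassium, so the species is K-38.

K-38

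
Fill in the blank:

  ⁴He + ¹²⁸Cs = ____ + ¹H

Ba-131

Conserve mass number: 4 + 128 = A + 1, so A = 131.
Conserve atomic number: 2 + 55 = Z + 1, so Z = 56.
Z = 56 is barium, so the species is ¹³¹Ba.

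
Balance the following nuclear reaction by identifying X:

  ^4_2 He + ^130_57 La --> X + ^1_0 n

Pr-133

Conserve mass number: 4 + 130 = A + 1, so A = 133.
Conserve atomic number: 2 + 57 = Z + 0, so Z = 59.
Z = 59 is praseodymium, so the species is ^133_59 Pr.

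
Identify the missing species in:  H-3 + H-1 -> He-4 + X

gamma ray

Conserve mass number: 3 + 1 = 4 + A, so A = 0.
Conserve atomic number: 1 + 1 = 2 + Z, so Z = 0.
A = 0 and Z = 0 is γ — a gamma ray.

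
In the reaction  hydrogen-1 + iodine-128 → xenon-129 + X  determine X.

gamma ray

Conserve mass number: 1 + 128 = 129 + A, so A = 0.
Conserve atomic number: 1 + 53 = 54 + Z, so Z = 0.
A = 0 and Z = 0 is γ — a gamma ray.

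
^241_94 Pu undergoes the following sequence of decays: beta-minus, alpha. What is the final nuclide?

Start: (A, Z) = (241, 94).
After β⁻: (241, 95).
After α: (237, 93).
Z = 93 is neptunium.

Np-237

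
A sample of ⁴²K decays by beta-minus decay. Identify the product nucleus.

Ca-42

Beta-minus decay: mass number changes by +0, atomic number by +1.
A: 42 = 42; Z: 19 + 1 = 20.
Z = 20 is calcium, so the daughter is ⁴²Ca.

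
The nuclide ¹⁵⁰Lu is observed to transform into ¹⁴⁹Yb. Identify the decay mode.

ΔA = 149 − 150 = -1; ΔZ = 70 − 71 = -1.
A drops by 1 and Z drops by 1 — a proton was emitted.

proton emission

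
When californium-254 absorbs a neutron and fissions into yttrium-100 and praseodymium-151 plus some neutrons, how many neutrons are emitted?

Conserve mass number: 255 = 100 + 151 + k, so k = 255 − 251 = 4.
Check atomic number: 98 = 39 + 59 + 0 = 98. ✓

4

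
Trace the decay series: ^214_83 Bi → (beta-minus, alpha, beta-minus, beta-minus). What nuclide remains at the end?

Start: (A, Z) = (214, 83).
After β⁻: (214, 84).
After α: (210, 82).
After β⁻: (210, 83).
After β⁻: (210, 84).
Z = 84 is polonium.

Po-210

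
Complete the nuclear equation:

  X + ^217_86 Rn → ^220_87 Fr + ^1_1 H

alpha particle

Conserve mass number: A + 217 = 220 + 1, so A = 4.
Conserve atomic number: Z + 86 = 87 + 1, so Z = 2.
A = 4 and Z = 2 is ^4_2 He — an alpha particle.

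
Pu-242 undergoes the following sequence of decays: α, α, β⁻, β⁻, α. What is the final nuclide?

Start: (A, Z) = (242, 94).
After α: (238, 92).
After α: (234, 90).
After β⁻: (234, 91).
After β⁻: (234, 92).
After α: (230, 90).
Z = 90 is thorium.

Th-230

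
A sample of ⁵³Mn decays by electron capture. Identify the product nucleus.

Cr-53

Electron capture: mass number changes by +0, atomic number by -1.
A: 53 = 53; Z: 25 − 1 = 24.
Z = 24 is chromium, so the daughter is ⁵³Cr.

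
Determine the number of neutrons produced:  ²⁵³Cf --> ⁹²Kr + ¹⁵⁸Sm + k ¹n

3

Conserve mass number: 253 = 92 + 158 + k, so k = 253 − 250 = 3.
Check atomic number: 98 = 36 + 62 + 0 = 98. ✓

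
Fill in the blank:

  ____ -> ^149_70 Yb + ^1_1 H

Lu-150

Conserve mass number: A = 149 + 1, so A = 150.
Conserve atomic number: Z = 70 + 1, so Z = 71.
Z = 71 is lutetium, so the species is ^150_71 Lu.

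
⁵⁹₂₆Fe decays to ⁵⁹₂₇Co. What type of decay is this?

ΔA = 59 − 59 = 0; ΔZ = 27 − 26 = +1.
A is unchanged and Z rises by 1 — a neutron has become a proton (β⁻ decay).

beta-minus decay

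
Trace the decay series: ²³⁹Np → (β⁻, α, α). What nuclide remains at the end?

Start: (A, Z) = (239, 93).
After β⁻: (239, 94).
After α: (235, 92).
After α: (231, 90).
Z = 90 is thorium.

Th-231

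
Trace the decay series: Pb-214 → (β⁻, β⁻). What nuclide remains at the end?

Start: (A, Z) = (214, 82).
After β⁻: (214, 83).
After β⁻: (214, 84).
Z = 84 is polonium.

Po-214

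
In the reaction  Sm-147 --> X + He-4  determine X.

Nd-143

Conserve mass number: 147 = A + 4, so A = 143.
Conserve atomic number: 62 = Z + 2, so Z = 60.
Z = 60 is neodymium, so the species is Nd-143.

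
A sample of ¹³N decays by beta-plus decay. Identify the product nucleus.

Beta-plus decay: mass number changes by +0, atomic number by -1.
A: 13 = 13; Z: 7 − 1 = 6.
Z = 6 is carbon, so the daughter is ¹³C.

C-13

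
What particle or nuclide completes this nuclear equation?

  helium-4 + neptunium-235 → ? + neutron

Conserve mass number: 4 + 235 = A + 1, so A = 238.
Conserve atomic number: 2 + 93 = Z + 0, so Z = 95.
Z = 95 is americium, so the species is americium-238.

Am-238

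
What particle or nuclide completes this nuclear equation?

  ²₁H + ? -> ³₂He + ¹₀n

Conserve mass number: 2 + A = 3 + 1, so A = 2.
Conserve atomic number: 1 + Z = 2 + 0, so Z = 1.
A = 2 and Z = 1 is ²₁H — a deuteron.

deuteron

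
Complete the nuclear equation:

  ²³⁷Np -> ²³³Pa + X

Conserve mass number: 237 = 233 + A, so A = 4.
Conserve atomic number: 93 = 91 + Z, so Z = 2.
A = 4 and Z = 2 is ⁴He — an alpha particle.

alpha particle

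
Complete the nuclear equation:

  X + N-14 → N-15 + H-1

deuteron

Conserve mass number: A + 14 = 15 + 1, so A = 2.
Conserve atomic number: Z + 7 = 7 + 1, so Z = 1.
A = 2 and Z = 1 is H-2 — a deuteron.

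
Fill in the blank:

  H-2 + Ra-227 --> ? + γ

Ac-229

Conserve mass number: 2 + 227 = A + 0, so A = 229.
Conserve atomic number: 1 + 88 = Z + 0, so Z = 89.
Z = 89 is actinium, so the species is Ac-229.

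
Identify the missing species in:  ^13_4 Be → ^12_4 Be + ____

neutron

Conserve mass number: 13 = 12 + A, so A = 1.
Conserve atomic number: 4 = 4 + Z, so Z = 0.
A = 1 and Z = 0 is ^1_0 n — a neutron.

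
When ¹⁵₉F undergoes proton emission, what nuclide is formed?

Proton emission: mass number changes by -1, atomic number by -1.
A: 15 − 1 = 14; Z: 9 − 1 = 8.
Z = 8 is oxygen, so the daughter is ¹⁴₈O.

O-14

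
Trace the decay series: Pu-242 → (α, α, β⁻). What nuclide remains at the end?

Pa-234

Start: (A, Z) = (242, 94).
After α: (238, 92).
After α: (234, 90).
After β⁻: (234, 91).
Z = 91 is protactinium.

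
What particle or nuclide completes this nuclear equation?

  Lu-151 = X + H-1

Yb-150

Conserve mass number: 151 = A + 1, so A = 150.
Conserve atomic number: 71 = Z + 1, so Z = 70.
Z = 70 is ytterbium, so the species is Yb-150.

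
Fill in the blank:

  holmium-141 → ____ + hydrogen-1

Dy-140

Conserve mass number: 141 = A + 1, so A = 140.
Conserve atomic number: 67 = Z + 1, so Z = 66.
Z = 66 is dysprosium, so the species is dysprosium-140.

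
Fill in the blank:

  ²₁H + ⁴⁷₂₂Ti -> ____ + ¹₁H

Conserve mass number: 2 + 47 = A + 1, so A = 48.
Conserve atomic number: 1 + 22 = Z + 1, so Z = 22.
Z = 22 is titanium, so the species is ⁴⁸₂₂Ti.

Ti-48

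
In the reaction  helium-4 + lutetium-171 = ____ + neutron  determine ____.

Conserve mass number: 4 + 171 = A + 1, so A = 174.
Conserve atomic number: 2 + 71 = Z + 0, so Z = 73.
Z = 73 is tantalum, so the species is tantalum-174.

Ta-174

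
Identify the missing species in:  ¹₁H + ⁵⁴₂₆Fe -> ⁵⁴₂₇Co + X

neutron

Conserve mass number: 1 + 54 = 54 + A, so A = 1.
Conserve atomic number: 1 + 26 = 27 + Z, so Z = 0.
A = 1 and Z = 0 is ¹₀n — a neutron.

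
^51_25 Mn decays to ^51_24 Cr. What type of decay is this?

ΔA = 51 − 51 = 0; ΔZ = 24 − 25 = -1.
A is unchanged and Z drops by 1 — a proton has become a neutron (β⁺ emission or electron capture).

beta-plus decay or electron capture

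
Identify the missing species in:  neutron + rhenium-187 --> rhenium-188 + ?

Conserve mass number: 1 + 187 = 188 + A, so A = 0.
Conserve atomic number: 0 + 75 = 75 + Z, so Z = 0.
A = 0 and Z = 0 is γ — a gamma ray.

gamma ray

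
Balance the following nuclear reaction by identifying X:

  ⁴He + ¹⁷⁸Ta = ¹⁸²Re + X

Conserve mass number: 4 + 178 = 182 + A, so A = 0.
Conserve atomic number: 2 + 73 = 75 + Z, so Z = 0.
A = 0 and Z = 0 is γ — a gamma ray.

gamma ray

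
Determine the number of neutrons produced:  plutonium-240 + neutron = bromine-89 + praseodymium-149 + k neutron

3

Conserve mass number: 241 = 89 + 149 + k, so k = 241 − 238 = 3.
Check atomic number: 94 = 35 + 59 + 0 = 94. ✓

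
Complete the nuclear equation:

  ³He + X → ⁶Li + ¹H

alpha particle

Conserve mass number: 3 + A = 6 + 1, so A = 4.
Conserve atomic number: 2 + Z = 3 + 1, so Z = 2.
A = 4 and Z = 2 is ⁴He — an alpha particle.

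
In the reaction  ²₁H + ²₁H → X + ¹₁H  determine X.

H-3

Conserve mass number: 2 + 2 = A + 1, so A = 3.
Conserve atomic number: 1 + 1 = Z + 1, so Z = 1.
A = 3 and Z = 1 is ³₁H — a triton.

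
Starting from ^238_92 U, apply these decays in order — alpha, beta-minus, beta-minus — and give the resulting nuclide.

Start: (A, Z) = (238, 92).
After α: (234, 90).
After β⁻: (234, 91).
After β⁻: (234, 92).
Z = 92 is uranium.

U-234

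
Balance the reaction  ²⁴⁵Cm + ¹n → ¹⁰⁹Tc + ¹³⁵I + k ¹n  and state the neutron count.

2

Conserve mass number: 246 = 109 + 135 + k, so k = 246 − 244 = 2.
Check atomic number: 96 = 43 + 53 + 0 = 96. ✓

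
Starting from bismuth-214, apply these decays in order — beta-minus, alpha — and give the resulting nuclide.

Start: (A, Z) = (214, 83).
After β⁻: (214, 84).
After α: (210, 82).
Z = 82 is lead.

Pb-210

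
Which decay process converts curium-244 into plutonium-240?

ΔA = 240 − 244 = -4; ΔZ = 94 − 96 = -2.
A drops by 4 and Z drops by 2 — the signature of alpha emission.

alpha decay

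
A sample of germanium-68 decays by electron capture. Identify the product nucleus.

Electron capture: mass number changes by +0, atomic number by -1.
A: 68 = 68; Z: 32 − 1 = 31.
Z = 31 is gallium, so the daughter is gallium-68.

Ga-68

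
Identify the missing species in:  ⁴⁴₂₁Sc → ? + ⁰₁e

Ca-44

Conserve mass number: 44 = A + 0, so A = 44.
Conserve atomic number: 21 = Z + 1, so Z = 20.
Z = 20 is calcium, so the species is ⁴⁴₂₀Ca.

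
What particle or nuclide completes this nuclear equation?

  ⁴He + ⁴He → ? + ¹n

Conserve mass number: 4 + 4 = A + 1, so A = 7.
Conserve atomic number: 2 + 2 = Z + 0, so Z = 4.
Z = 4 is beryllium, so the species is ⁷Be.

Be-7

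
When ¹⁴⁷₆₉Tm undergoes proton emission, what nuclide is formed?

Proton emission: mass number changes by -1, atomic number by -1.
A: 147 − 1 = 146; Z: 69 − 1 = 68.
Z = 68 is erbium, so the daughter is ¹⁴⁶₆₈Er.

Er-146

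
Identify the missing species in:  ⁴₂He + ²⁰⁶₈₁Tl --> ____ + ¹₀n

Bi-209

Conserve mass number: 4 + 206 = A + 1, so A = 209.
Conserve atomic number: 2 + 81 = Z + 0, so Z = 83.
Z = 83 is bismuth, so the species is ²⁰⁹₈₃Bi.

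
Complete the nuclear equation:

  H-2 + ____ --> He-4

Conserve mass number: 2 + A = 4, so A = 2.
Conserve atomic number: 1 + Z = 2, so Z = 1.
A = 2 and Z = 1 is H-2 — a deuteron.

deuteron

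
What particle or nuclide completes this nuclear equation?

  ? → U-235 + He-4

Conserve mass number: A = 235 + 4, so A = 239.
Conserve atomic number: Z = 92 + 2, so Z = 94.
Z = 94 is plutonium, so the species is Pu-239.

Pu-239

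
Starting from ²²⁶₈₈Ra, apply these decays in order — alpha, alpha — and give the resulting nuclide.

Po-218

Start: (A, Z) = (226, 88).
After α: (222, 86).
After α: (218, 84).
Z = 84 is polonium.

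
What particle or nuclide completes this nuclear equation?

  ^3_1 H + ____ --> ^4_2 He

Conserve mass number: 3 + A = 4, so A = 1.
Conserve atomic number: 1 + Z = 2, so Z = 1.
A = 1 and Z = 1 is ^1_1 H — a proton.

proton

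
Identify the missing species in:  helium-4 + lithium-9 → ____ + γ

B-13

Conserve mass number: 4 + 9 = A + 0, so A = 13.
Conserve atomic number: 2 + 3 = Z + 0, so Z = 5.
Z = 5 is boron, so the species is boron-13.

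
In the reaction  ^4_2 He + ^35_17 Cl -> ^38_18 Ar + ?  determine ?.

Conserve mass number: 4 + 35 = 38 + A, so A = 1.
Conserve atomic number: 2 + 17 = 18 + Z, so Z = 1.
A = 1 and Z = 1 is ^1_1 H — a proton.

proton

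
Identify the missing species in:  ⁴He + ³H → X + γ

Conserve mass number: 4 + 3 = A + 0, so A = 7.
Conserve atomic number: 2 + 1 = Z + 0, so Z = 3.
Z = 3 is lithium, so the species is ⁷Li.

Li-7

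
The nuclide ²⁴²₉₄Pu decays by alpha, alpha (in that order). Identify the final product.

Start: (A, Z) = (242, 94).
After α: (238, 92).
After α: (234, 90).
Z = 90 is thorium.

Th-234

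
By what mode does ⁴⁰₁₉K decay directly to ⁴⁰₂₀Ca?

ΔA = 40 − 40 = 0; ΔZ = 20 − 19 = +1.
A is unchanged and Z rises by 1 — a neutron has become a proton (β⁻ decay).

beta-minus decay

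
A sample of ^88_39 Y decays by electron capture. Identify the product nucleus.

Electron capture: mass number changes by +0, atomic number by -1.
A: 88 = 88; Z: 39 − 1 = 38.
Z = 38 is strontium, so the daughter is ^88_38 Sr.

Sr-88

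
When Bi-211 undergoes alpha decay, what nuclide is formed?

Tl-207

Alpha decay: mass number changes by -4, atomic number by -2.
A: 211 − 4 = 207; Z: 83 − 2 = 81.
Z = 81 is thallium, so the daughter is Tl-207.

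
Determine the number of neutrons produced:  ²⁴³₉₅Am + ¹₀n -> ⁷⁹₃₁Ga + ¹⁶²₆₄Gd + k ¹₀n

Conserve mass number: 244 = 79 + 162 + k, so k = 244 − 241 = 3.
Check atomic number: 95 = 31 + 64 + 0 = 95. ✓

3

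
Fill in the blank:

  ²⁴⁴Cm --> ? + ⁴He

Conserve mass number: 244 = A + 4, so A = 240.
Conserve atomic number: 96 = Z + 2, so Z = 94.
Z = 94 is plutonium, so the species is ²⁴⁰Pu.

Pu-240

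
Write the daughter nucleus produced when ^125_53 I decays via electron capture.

Electron capture: mass number changes by +0, atomic number by -1.
A: 125 = 125; Z: 53 − 1 = 52.
Z = 52 is tellurium, so the daughter is ^125_52 Te.

Te-125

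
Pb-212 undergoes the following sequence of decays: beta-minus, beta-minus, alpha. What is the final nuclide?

Pb-208

Start: (A, Z) = (212, 82).
After β⁻: (212, 83).
After β⁻: (212, 84).
After α: (208, 82).
Z = 82 is lead.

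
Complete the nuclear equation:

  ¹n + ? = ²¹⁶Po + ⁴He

Rn-219

Conserve mass number: 1 + A = 216 + 4, so A = 219.
Conserve atomic number: 0 + Z = 84 + 2, so Z = 86.
Z = 86 is radon, so the species is ²¹⁹Rn.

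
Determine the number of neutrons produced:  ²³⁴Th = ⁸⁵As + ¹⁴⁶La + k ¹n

Conserve mass number: 234 = 85 + 146 + k, so k = 234 − 231 = 3.
Check atomic number: 90 = 33 + 57 + 0 = 90. ✓

3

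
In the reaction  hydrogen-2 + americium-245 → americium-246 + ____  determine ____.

Conserve mass number: 2 + 245 = 246 + A, so A = 1.
Conserve atomic number: 1 + 95 = 95 + Z, so Z = 1.
A = 1 and Z = 1 is hydrogen-1 — a proton.

proton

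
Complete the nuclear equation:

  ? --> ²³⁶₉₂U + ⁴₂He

Conserve mass number: A = 236 + 4, so A = 240.
Conserve atomic number: Z = 92 + 2, so Z = 94.
Z = 94 is plutonium, so the species is ²⁴⁰₉₄Pu.

Pu-240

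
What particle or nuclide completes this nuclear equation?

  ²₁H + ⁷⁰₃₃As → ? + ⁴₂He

Ge-68

Conserve mass number: 2 + 70 = A + 4, so A = 68.
Conserve atomic number: 1 + 33 = Z + 2, so Z = 32.
Z = 32 is germanium, so the species is ⁶⁸₃₂Ge.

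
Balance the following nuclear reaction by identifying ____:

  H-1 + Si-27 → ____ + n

Conserve mass number: 1 + 27 = A + 1, so A = 27.
Conserve atomic number: 1 + 14 = Z + 0, so Z = 15.
Z = 15 is phosphorus, so the species is P-27.

P-27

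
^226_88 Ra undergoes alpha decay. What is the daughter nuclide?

Alpha decay: mass number changes by -4, atomic number by -2.
A: 226 − 4 = 222; Z: 88 − 2 = 86.
Z = 86 is radon, so the daughter is ^222_86 Rn.

Rn-222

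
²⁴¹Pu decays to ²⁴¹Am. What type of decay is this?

beta-minus decay

ΔA = 241 − 241 = 0; ΔZ = 95 − 94 = +1.
A is unchanged and Z rises by 1 — a neutron has become a proton (β⁻ decay).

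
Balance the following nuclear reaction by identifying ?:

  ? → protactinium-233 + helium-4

Conserve mass number: A = 233 + 4, so A = 237.
Conserve atomic number: Z = 91 + 2, so Z = 93.
Z = 93 is neptunium, so the species is neptunium-237.

Np-237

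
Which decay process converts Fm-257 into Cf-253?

ΔA = 253 − 257 = -4; ΔZ = 98 − 100 = -2.
A drops by 4 and Z drops by 2 — the signature of alpha emission.

alpha decay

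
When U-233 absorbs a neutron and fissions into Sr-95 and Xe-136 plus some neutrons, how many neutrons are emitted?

Conserve mass number: 234 = 95 + 136 + k, so k = 234 − 231 = 3.
Check atomic number: 92 = 38 + 54 + 0 = 92. ✓

3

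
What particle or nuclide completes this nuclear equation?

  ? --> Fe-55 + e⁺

Co-55

Conserve mass number: A = 55 + 0, so A = 55.
Conserve atomic number: Z = 26 + 1, so Z = 27.
Z = 27 is cobalt, so the species is Co-55.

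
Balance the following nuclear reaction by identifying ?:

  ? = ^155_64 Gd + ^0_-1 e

Conserve mass number: A = 155 + 0, so A = 155.
Conserve atomic number: Z = 64 − 1, so Z = 63.
Z = 63 is europium, so the species is ^155_63 Eu.

Eu-155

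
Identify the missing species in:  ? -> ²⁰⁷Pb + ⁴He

Conserve mass number: A = 207 + 4, so A = 211.
Conserve atomic number: Z = 82 + 2, so Z = 84.
Z = 84 is polonium, so the species is ²¹¹Po.

Po-211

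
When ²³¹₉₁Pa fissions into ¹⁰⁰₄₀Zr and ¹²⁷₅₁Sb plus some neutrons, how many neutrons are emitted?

Conserve mass number: 231 = 100 + 127 + k, so k = 231 − 227 = 4.
Check atomic number: 91 = 40 + 51 + 0 = 91. ✓

4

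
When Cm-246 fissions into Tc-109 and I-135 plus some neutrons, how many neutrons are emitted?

2

Conserve mass number: 246 = 109 + 135 + k, so k = 246 − 244 = 2.
Check atomic number: 96 = 43 + 53 + 0 = 96. ✓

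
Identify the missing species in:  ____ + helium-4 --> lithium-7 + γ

Conserve mass number: A + 4 = 7 + 0, so A = 3.
Conserve atomic number: Z + 2 = 3 + 0, so Z = 1.
A = 3 and Z = 1 is hydrogen-3 — a triton.

triton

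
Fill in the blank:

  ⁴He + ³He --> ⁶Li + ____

Conserve mass number: 4 + 3 = 6 + A, so A = 1.
Conserve atomic number: 2 + 2 = 3 + Z, so Z = 1.
A = 1 and Z = 1 is ¹H — a proton.

proton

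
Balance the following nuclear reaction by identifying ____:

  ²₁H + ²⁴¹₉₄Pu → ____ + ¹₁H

Pu-242

Conserve mass number: 2 + 241 = A + 1, so A = 242.
Conserve atomic number: 1 + 94 = Z + 1, so Z = 94.
Z = 94 is plutonium, so the species is ²⁴²₉₄Pu.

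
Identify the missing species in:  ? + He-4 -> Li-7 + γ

triton

Conserve mass number: A + 4 = 7 + 0, so A = 3.
Conserve atomic number: Z + 2 = 3 + 0, so Z = 1.
A = 3 and Z = 1 is H-3 — a triton.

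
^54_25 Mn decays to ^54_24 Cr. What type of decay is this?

ΔA = 54 − 54 = 0; ΔZ = 24 − 25 = -1.
A is unchanged and Z drops by 1 — a proton has become a neutron (β⁺ emission or electron capture).

beta-plus decay or electron capture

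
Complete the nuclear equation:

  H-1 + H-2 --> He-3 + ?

gamma ray

Conserve mass number: 1 + 2 = 3 + A, so A = 0.
Conserve atomic number: 1 + 1 = 2 + Z, so Z = 0.
A = 0 and Z = 0 is γ — a gamma ray.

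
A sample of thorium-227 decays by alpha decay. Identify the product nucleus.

Alpha decay: mass number changes by -4, atomic number by -2.
A: 227 − 4 = 223; Z: 90 − 2 = 88.
Z = 88 is radium, so the daughter is radium-223.

Ra-223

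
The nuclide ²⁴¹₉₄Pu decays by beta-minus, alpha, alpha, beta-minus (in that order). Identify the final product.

Start: (A, Z) = (241, 94).
After β⁻: (241, 95).
After α: (237, 93).
After α: (233, 91).
After β⁻: (233, 92).
Z = 92 is uranium.

U-233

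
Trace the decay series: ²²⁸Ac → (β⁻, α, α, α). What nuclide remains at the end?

Start: (A, Z) = (228, 89).
After β⁻: (228, 90).
After α: (224, 88).
After α: (220, 86).
After α: (216, 84).
Z = 84 is polonium.

Po-216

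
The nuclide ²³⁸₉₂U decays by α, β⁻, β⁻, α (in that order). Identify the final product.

Th-230

Start: (A, Z) = (238, 92).
After α: (234, 90).
After β⁻: (234, 91).
After β⁻: (234, 92).
After α: (230, 90).
Z = 90 is thorium.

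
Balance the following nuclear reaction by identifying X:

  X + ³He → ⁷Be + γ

alpha particle

Conserve mass number: A + 3 = 7 + 0, so A = 4.
Conserve atomic number: Z + 2 = 4 + 0, so Z = 2.
A = 4 and Z = 2 is ⁴He — an alpha particle.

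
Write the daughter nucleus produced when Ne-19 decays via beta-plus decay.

Beta-plus decay: mass number changes by +0, atomic number by -1.
A: 19 = 19; Z: 10 − 1 = 9.
Z = 9 is fluorine, so the daughter is F-19.

F-19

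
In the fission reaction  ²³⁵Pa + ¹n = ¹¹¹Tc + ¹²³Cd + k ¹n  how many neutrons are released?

2

Conserve mass number: 236 = 111 + 123 + k, so k = 236 − 234 = 2.
Check atomic number: 91 = 43 + 48 + 0 = 91. ✓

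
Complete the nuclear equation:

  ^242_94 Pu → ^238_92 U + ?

alpha particle

Conserve mass number: 242 = 238 + A, so A = 4.
Conserve atomic number: 94 = 92 + Z, so Z = 2.
A = 4 and Z = 2 is ^4_2 He — an alpha particle.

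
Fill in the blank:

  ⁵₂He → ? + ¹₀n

Conserve mass number: 5 = A + 1, so A = 4.
Conserve atomic number: 2 = Z + 0, so Z = 2.
A = 4 and Z = 2 is ⁴₂He — an alpha particle.

He-4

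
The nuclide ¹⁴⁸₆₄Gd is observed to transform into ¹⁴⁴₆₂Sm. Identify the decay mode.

alpha decay

ΔA = 144 − 148 = -4; ΔZ = 62 − 64 = -2.
A drops by 4 and Z drops by 2 — the signature of alpha emission.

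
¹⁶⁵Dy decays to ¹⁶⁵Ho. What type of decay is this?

ΔA = 165 − 165 = 0; ΔZ = 67 − 66 = +1.
A is unchanged and Z rises by 1 — a neutron has become a proton (β⁻ decay).

beta-minus decay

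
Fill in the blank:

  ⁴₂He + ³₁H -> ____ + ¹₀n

Li-6

Conserve mass number: 4 + 3 = A + 1, so A = 6.
Conserve atomic number: 2 + 1 = Z + 0, so Z = 3.
Z = 3 is lithium, so the species is ⁶₃Li.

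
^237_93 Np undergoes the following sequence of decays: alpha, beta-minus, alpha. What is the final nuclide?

Th-229

Start: (A, Z) = (237, 93).
After α: (233, 91).
After β⁻: (233, 92).
After α: (229, 90).
Z = 90 is thorium.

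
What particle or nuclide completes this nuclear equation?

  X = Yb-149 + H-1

Lu-150

Conserve mass number: A = 149 + 1, so A = 150.
Conserve atomic number: Z = 70 + 1, so Z = 71.
Z = 71 is lutetium, so the species is Lu-150.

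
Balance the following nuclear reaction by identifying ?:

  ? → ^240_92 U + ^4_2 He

Conserve mass number: A = 240 + 4, so A = 244.
Conserve atomic number: Z = 92 + 2, so Z = 94.
Z = 94 is plutonium, so the species is ^244_94 Pu.

Pu-244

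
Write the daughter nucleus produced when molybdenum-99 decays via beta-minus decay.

Tc-99

Beta-minus decay: mass number changes by +0, atomic number by +1.
A: 99 = 99; Z: 42 + 1 = 43.
Z = 43 is technetium, so the daughter is technetium-99.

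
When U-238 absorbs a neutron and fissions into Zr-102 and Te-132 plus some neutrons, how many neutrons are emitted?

Conserve mass number: 239 = 102 + 132 + k, so k = 239 − 234 = 5.
Check atomic number: 92 = 40 + 52 + 0 = 92. ✓

5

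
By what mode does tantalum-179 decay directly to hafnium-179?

ΔA = 179 − 179 = 0; ΔZ = 72 − 73 = -1.
A is unchanged and Z drops by 1 — a proton has become a neutron (β⁺ emission or electron capture).

beta-plus decay or electron capture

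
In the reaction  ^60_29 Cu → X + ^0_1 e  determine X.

Ni-60

Conserve mass number: 60 = A + 0, so A = 60.
Conserve atomic number: 29 = Z + 1, so Z = 28.
Z = 28 is nickel, so the species is ^60_28 Ni.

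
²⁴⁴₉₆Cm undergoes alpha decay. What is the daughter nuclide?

Alpha decay: mass number changes by -4, atomic number by -2.
A: 244 − 4 = 240; Z: 96 − 2 = 94.
Z = 94 is plutonium, so the daughter is ²⁴⁰₉₄Pu.

Pu-240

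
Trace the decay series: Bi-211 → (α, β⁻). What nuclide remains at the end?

Start: (A, Z) = (211, 83).
After α: (207, 81).
After β⁻: (207, 82).
Z = 82 is lead.

Pb-207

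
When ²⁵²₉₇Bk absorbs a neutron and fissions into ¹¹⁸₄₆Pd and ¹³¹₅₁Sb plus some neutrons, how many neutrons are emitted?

Conserve mass number: 253 = 118 + 131 + k, so k = 253 − 249 = 4.
Check atomic number: 97 = 46 + 51 + 0 = 97. ✓

4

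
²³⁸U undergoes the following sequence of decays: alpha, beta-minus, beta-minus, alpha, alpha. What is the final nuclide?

Ra-226

Start: (A, Z) = (238, 92).
After α: (234, 90).
After β⁻: (234, 91).
After β⁻: (234, 92).
After α: (230, 90).
After α: (226, 88).
Z = 88 is radium.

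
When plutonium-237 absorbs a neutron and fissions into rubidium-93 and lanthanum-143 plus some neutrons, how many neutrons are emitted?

2

Conserve mass number: 238 = 93 + 143 + k, so k = 238 − 236 = 2.
Check atomic number: 94 = 37 + 57 + 0 = 94. ✓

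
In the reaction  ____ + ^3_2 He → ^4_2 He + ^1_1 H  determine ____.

Conserve mass number: A + 3 = 4 + 1, so A = 2.
Conserve atomic number: Z + 2 = 2 + 1, so Z = 1.
A = 2 and Z = 1 is ^2_1 H — a deuteron.

deuteron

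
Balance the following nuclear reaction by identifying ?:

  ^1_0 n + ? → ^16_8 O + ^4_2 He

Conserve mass number: 1 + A = 16 + 4, so A = 19.
Conserve atomic number: 0 + Z = 8 + 2, so Z = 10.
Z = 10 is neon, so the species is ^19_10 Ne.

Ne-19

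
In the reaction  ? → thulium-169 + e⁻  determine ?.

Er-169

Conserve mass number: A = 169 + 0, so A = 169.
Conserve atomic number: Z = 69 − 1, so Z = 68.
Z = 68 is erbium, so the species is erbium-169.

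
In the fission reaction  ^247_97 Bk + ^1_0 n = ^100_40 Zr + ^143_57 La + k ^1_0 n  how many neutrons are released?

Conserve mass number: 248 = 100 + 143 + k, so k = 248 − 243 = 5.
Check atomic number: 97 = 40 + 57 + 0 = 97. ✓

5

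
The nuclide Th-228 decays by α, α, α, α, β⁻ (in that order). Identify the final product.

Start: (A, Z) = (228, 90).
After α: (224, 88).
After α: (220, 86).
After α: (216, 84).
After α: (212, 82).
After β⁻: (212, 83).
Z = 83 is bismuth.

Bi-212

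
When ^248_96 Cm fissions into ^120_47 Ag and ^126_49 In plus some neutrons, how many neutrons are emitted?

Conserve mass number: 248 = 120 + 126 + k, so k = 248 − 246 = 2.
Check atomic number: 96 = 47 + 49 + 0 = 96. ✓

2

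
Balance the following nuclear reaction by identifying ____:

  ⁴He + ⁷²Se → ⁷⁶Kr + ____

gamma ray

Conserve mass number: 4 + 72 = 76 + A, so A = 0.
Conserve atomic number: 2 + 34 = 36 + Z, so Z = 0.
A = 0 and Z = 0 is γ — a gamma ray.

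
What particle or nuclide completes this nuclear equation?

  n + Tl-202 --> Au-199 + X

Conserve mass number: 1 + 202 = 199 + A, so A = 4.
Conserve atomic number: 0 + 81 = 79 + Z, so Z = 2.
A = 4 and Z = 2 is He-4 — an alpha particle.

alpha particle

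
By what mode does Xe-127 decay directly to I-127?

ΔA = 127 − 127 = 0; ΔZ = 53 − 54 = -1.
A is unchanged and Z drops by 1 — a proton has become a neutron (β⁺ emission or electron capture).

beta-plus decay or electron capture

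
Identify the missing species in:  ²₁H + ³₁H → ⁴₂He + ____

neutron

Conserve mass number: 2 + 3 = 4 + A, so A = 1.
Conserve atomic number: 1 + 1 = 2 + Z, so Z = 0.
A = 1 and Z = 0 is ¹₀n — a neutron.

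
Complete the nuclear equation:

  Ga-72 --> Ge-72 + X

beta-minus particle

Conserve mass number: 72 = 72 + A, so A = 0.
Conserve atomic number: 31 = 32 + Z, so Z = -1.
A = 0 and Z = -1 is e⁻ — a beta-minus particle.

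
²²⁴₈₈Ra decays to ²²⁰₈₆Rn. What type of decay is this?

ΔA = 220 − 224 = -4; ΔZ = 86 − 88 = -2.
A drops by 4 and Z drops by 2 — the signature of alpha emission.

alpha decay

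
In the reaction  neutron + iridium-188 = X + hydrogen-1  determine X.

Conserve mass number: 1 + 188 = A + 1, so A = 188.
Conserve atomic number: 0 + 77 = Z + 1, so Z = 76.
Z = 76 is osmium, so the species is osmium-188.

Os-188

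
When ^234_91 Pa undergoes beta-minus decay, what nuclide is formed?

Beta-minus decay: mass number changes by +0, atomic number by +1.
A: 234 = 234; Z: 91 + 1 = 92.
Z = 92 is uranium, so the daughter is ^234_92 U.

U-234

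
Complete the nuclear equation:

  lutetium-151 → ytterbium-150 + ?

Conserve mass number: 151 = 150 + A, so A = 1.
Conserve atomic number: 71 = 70 + Z, so Z = 1.
A = 1 and Z = 1 is hydrogen-1 — a proton.

proton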